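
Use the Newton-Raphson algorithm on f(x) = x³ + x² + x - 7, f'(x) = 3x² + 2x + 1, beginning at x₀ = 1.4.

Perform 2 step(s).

f(x) = x³ + x² + x - 7
f'(x) = 3x² + 2x + 1
x₀ = 1.4

Newton-Raphson formula: x_{n+1} = x_n - f(x_n)/f'(x_n)

Iteration 1:
  f(1.400000) = -0.896000
  f'(1.400000) = 9.680000
  x_1 = 1.400000 - (-0.896000)/9.680000 = 1.492562
Iteration 2:
  f(1.492562) = 0.045345
  f'(1.492562) = 10.668348
  x_2 = 1.492562 - 0.045345/10.668348 = 1.488312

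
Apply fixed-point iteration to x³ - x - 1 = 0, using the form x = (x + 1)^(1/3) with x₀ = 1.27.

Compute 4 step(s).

Equation: x³ - x - 1 = 0
Fixed-point form: x = (x + 1)^(1/3)
x₀ = 1.27

x_1 = g(1.270000) = 1.314242
x_2 = g(1.314242) = 1.322725
x_3 = g(1.322725) = 1.324339
x_4 = g(1.324339) = 1.324646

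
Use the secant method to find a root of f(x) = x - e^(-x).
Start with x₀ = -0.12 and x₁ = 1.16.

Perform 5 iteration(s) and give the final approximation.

f(x) = x - e^(-x)
x₀ = -0.12, x₁ = 1.16

Secant formula: x_{n+1} = x_n - f(x_n)(x_n - x_{n-1})/(f(x_n) - f(x_{n-1}))

Iteration 1:
  f(-0.120000) = -1.247497
  f(1.160000) = 0.846514
  x_2 = 1.160000 - 0.846514×(1.160000 - (-0.120000))/(0.846514 - (-1.247497))
       = 0.642554
Iteration 2:
  f(1.160000) = 0.846514
  f(0.642554) = 0.116606
  x_3 = 0.642554 - 0.116606×(0.642554 - 1.160000)/(0.116606 - 0.846514)
       = 0.559889
Iteration 3:
  f(0.642554) = 0.116606
  f(0.559889) = -0.011383
  x_4 = 0.559889 - (-0.011383)×(0.559889 - 0.642554)/(-0.011383 - 0.116606)
       = 0.567241
Iteration 4:
  f(0.559889) = -0.011383
  f(0.567241) = 0.000154
  x_5 = 0.567241 - 0.000154×(0.567241 - 0.559889)/(0.000154 - (-0.011383))
       = 0.567143
Iteration 5:
  f(0.567241) = 0.000154
  f(0.567143) = 0.000000
  x_6 = 0.567143 - 0.000000×(0.567143 - 0.567241)/(0.000000 - 0.000154)
       = 0.567143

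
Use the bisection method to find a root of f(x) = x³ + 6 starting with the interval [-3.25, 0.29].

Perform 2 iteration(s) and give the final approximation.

f(x) = x³ + 6
Initial interval: [-3.25, 0.29]

Iteration 1:
  c_1 = (-3.250000 + 0.290000)/2 = -1.480000
  f(c_1) = f(-1.480000) = 2.758208
  f(a) × f(c) < 0, new interval: [-3.250000, -1.480000]
Iteration 2:
  c_2 = (-3.250000 + (-1.480000))/2 = -2.365000
  f(c_2) = f(-2.365000) = -7.227977
  f(a) × f(c) ≥ 0, new interval: [-2.365000, -1.480000]

After 2 iteration(s), the approximation is c_2 = -2.365000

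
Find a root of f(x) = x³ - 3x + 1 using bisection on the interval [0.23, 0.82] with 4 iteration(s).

f(x) = x³ - 3x + 1
Initial interval: [0.23, 0.82]

Iteration 1:
  c_1 = (0.230000 + 0.820000)/2 = 0.525000
  f(c_1) = f(0.525000) = -0.430297
  f(a) × f(c) < 0, new interval: [0.230000, 0.525000]
Iteration 2:
  c_2 = (0.230000 + 0.525000)/2 = 0.377500
  f(c_2) = f(0.377500) = -0.078704
  f(a) × f(c) < 0, new interval: [0.230000, 0.377500]
Iteration 3:
  c_3 = (0.230000 + 0.377500)/2 = 0.303750
  f(c_3) = f(0.303750) = 0.116775
  f(a) × f(c) ≥ 0, new interval: [0.303750, 0.377500]
Iteration 4:
  c_4 = (0.303750 + 0.377500)/2 = 0.340625
  f(c_4) = f(0.340625) = 0.017646
  f(a) × f(c) ≥ 0, new interval: [0.340625, 0.377500]

After 4 iteration(s), the approximation is c_4 = 0.340625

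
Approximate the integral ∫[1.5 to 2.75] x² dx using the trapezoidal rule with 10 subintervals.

f(x) = x²
a = 1.5, b = 2.75, n = 10
h = (b - a)/n = 0.125000

Trapezoidal rule: (h/2)[f(x₀) + 2f(x₁) + 2f(x₂) + ... + f(xₙ)]

x_0 = 1.5000, f(x_0) = 2.250000, coefficient = 1
x_1 = 1.6250, f(x_1) = 2.640625, coefficient = 2
x_2 = 1.7500, f(x_2) = 3.062500, coefficient = 2
x_3 = 1.8750, f(x_3) = 3.515625, coefficient = 2
x_4 = 2.0000, f(x_4) = 4.000000, coefficient = 2
x_5 = 2.1250, f(x_5) = 4.515625, coefficient = 2
x_6 = 2.2500, f(x_6) = 5.062500, coefficient = 2
x_7 = 2.3750, f(x_7) = 5.640625, coefficient = 2
x_8 = 2.5000, f(x_8) = 6.250000, coefficient = 2
x_9 = 2.6250, f(x_9) = 6.890625, coefficient = 2
x_10 = 2.7500, f(x_10) = 7.562500, coefficient = 1

I ≈ (0.125000/2) × 92.968750 = 5.810547
Exact value: 5.807292
Error: 0.003255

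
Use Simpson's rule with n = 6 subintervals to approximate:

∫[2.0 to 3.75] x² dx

f(x) = x²
a = 2.0, b = 3.75, n = 6
h = (b - a)/n = 0.291667

Simpson's rule: (h/3)[f(x₀) + 4f(x₁) + 2f(x₂) + ... + f(xₙ)]

x_0 = 2.0000, f(x_0) = 4.000000, coefficient = 1
x_1 = 2.2917, f(x_1) = 5.251736, coefficient = 4
x_2 = 2.5833, f(x_2) = 6.673611, coefficient = 2
x_3 = 2.8750, f(x_3) = 8.265625, coefficient = 4
x_4 = 3.1667, f(x_4) = 10.027778, coefficient = 2
x_5 = 3.4583, f(x_5) = 11.960069, coefficient = 4
x_6 = 3.7500, f(x_6) = 14.062500, coefficient = 1

I ≈ (0.291667/3) × 153.375000 = 14.911458
Exact value: 14.911458
Error: 0.000000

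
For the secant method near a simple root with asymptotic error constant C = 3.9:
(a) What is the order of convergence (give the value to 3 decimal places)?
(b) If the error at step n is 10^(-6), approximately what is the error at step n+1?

(a) Secant method has superlinear convergence with order φ = (1+√5)/2 ≈ 1.618.
    This means |e_{n+1}| ≈ C|e_n|^1.618.

(b) With |e_n| = 10^(-6) and C = 3.9:
    |e_{n+1}| ≈ 3.9 × (10^(-6))^1.618 = 3.9 × 10^(-9.71)

(a) ≈ 1.618 (golden ratio); (b) |e_{n+1}| ≈ 7.636e-10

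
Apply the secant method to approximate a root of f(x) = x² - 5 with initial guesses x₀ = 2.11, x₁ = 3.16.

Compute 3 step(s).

f(x) = x² - 5
x₀ = 2.11, x₁ = 3.16

Secant formula: x_{n+1} = x_n - f(x_n)(x_n - x_{n-1})/(f(x_n) - f(x_{n-1}))

Iteration 1:
  f(2.110000) = -0.547900
  f(3.160000) = 4.985600
  x_2 = 3.160000 - 4.985600×(3.160000 - 2.110000)/(4.985600 - (-0.547900))
       = 2.213966
Iteration 2:
  f(3.160000) = 4.985600
  f(2.213966) = -0.098355
  x_3 = 2.213966 - (-0.098355)×(2.213966 - 3.160000)/(-0.098355 - 4.985600)
       = 2.232268
Iteration 3:
  f(2.213966) = -0.098355
  f(2.232268) = -0.016980
  x_4 = 2.232268 - (-0.016980)×(2.232268 - 2.213966)/(-0.016980 - (-0.098355))
       = 2.236087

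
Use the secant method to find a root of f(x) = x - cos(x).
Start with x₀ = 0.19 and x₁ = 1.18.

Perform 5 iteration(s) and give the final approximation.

f(x) = x - cos(x)
x₀ = 0.19, x₁ = 1.18

Secant formula: x_{n+1} = x_n - f(x_n)(x_n - x_{n-1})/(f(x_n) - f(x_{n-1}))

Iteration 1:
  f(0.190000) = -0.792004
  f(1.180000) = 0.799075
  x_2 = 1.180000 - 0.799075×(1.180000 - 0.190000)/(0.799075 - (-0.792004))
       = 0.682800
Iteration 2:
  f(1.180000) = 0.799075
  f(0.682800) = -0.093009
  x_3 = 0.682800 - (-0.093009)×(0.682800 - 1.180000)/(-0.093009 - 0.799075)
       = 0.734638
Iteration 3:
  f(0.682800) = -0.093009
  f(0.734638) = -0.007435
  x_4 = 0.734638 - (-0.007435)×(0.734638 - 0.682800)/(-0.007435 - (-0.093009))
       = 0.739142
Iteration 4:
  f(0.734638) = -0.007435
  f(0.739142) = 0.000095
  x_5 = 0.739142 - 0.000095×(0.739142 - 0.734638)/(0.000095 - (-0.007435))
       = 0.739085
Iteration 5:
  f(0.739142) = 0.000095
  f(0.739085) = 0.000000
  x_6 = 0.739085 - 0.000000×(0.739085 - 0.739142)/(0.000000 - 0.000095)
       = 0.739085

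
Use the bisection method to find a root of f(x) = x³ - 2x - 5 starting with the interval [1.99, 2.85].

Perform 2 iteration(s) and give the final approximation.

f(x) = x³ - 2x - 5
Initial interval: [1.99, 2.85]

Iteration 1:
  c_1 = (1.990000 + 2.850000)/2 = 2.420000
  f(c_1) = f(2.420000) = 4.332488
  f(a) × f(c) < 0, new interval: [1.990000, 2.420000]
Iteration 2:
  c_2 = (1.990000 + 2.420000)/2 = 2.205000
  f(c_2) = f(2.205000) = 1.310765
  f(a) × f(c) < 0, new interval: [1.990000, 2.205000]

After 2 iteration(s), the approximation is c_2 = 2.205000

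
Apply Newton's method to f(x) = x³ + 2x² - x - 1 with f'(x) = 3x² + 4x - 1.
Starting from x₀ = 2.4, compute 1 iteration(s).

f(x) = x³ + 2x² - x - 1
f'(x) = 3x² + 4x - 1
x₀ = 2.4

Newton-Raphson formula: x_{n+1} = x_n - f(x_n)/f'(x_n)

Iteration 1:
  f(2.400000) = 21.944000
  f'(2.400000) = 25.880000
  x_1 = 2.400000 - 21.944000/25.880000 = 1.552087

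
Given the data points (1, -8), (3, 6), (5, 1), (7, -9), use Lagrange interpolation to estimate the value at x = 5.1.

Lagrange interpolation formula:
P(x) = Σ yᵢ × Lᵢ(x)
where Lᵢ(x) = Π_{j≠i} (x - xⱼ)/(xᵢ - xⱼ)

L_0(5.1) = (5.1 - 3)/(1 - 3) × (5.1 - 5)/(1 - 5) × (5.1 - 7)/(1 - 7) = 0.008312
L_1(5.1) = (5.1 - 1)/(3 - 1) × (5.1 - 5)/(3 - 5) × (5.1 - 7)/(3 - 7) = -0.048687
L_2(5.1) = (5.1 - 1)/(5 - 1) × (5.1 - 3)/(5 - 3) × (5.1 - 7)/(5 - 7) = 1.022437
L_3(5.1) = (5.1 - 1)/(7 - 1) × (5.1 - 3)/(7 - 3) × (5.1 - 5)/(7 - 5) = 0.017937

P(5.1) = (-8)×L_0(5.1) + 6×L_1(5.1) + 1×L_2(5.1) + (-9)×L_3(5.1)
P(5.1) = 0.502375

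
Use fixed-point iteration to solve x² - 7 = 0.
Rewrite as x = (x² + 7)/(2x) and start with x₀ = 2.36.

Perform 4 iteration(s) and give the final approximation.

Equation: x² - 7 = 0
Fixed-point form: x = (x² + 7)/(2x)
x₀ = 2.36

x_1 = g(2.360000) = 2.663051
x_2 = g(2.663051) = 2.645808
x_3 = g(2.645808) = 2.645751
x_4 = g(2.645751) = 2.645751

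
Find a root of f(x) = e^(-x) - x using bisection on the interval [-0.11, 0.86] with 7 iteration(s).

f(x) = e^(-x) - x
Initial interval: [-0.11, 0.86]

Iteration 1:
  c_1 = (-0.110000 + 0.860000)/2 = 0.375000
  f(c_1) = f(0.375000) = 0.312289
  f(a) × f(c) ≥ 0, new interval: [0.375000, 0.860000]
Iteration 2:
  c_2 = (0.375000 + 0.860000)/2 = 0.617500
  f(c_2) = f(0.617500) = -0.078209
  f(a) × f(c) < 0, new interval: [0.375000, 0.617500]
Iteration 3:
  c_3 = (0.375000 + 0.617500)/2 = 0.496250
  f(c_3) = f(0.496250) = 0.112559
  f(a) × f(c) ≥ 0, new interval: [0.496250, 0.617500]
Iteration 4:
  c_4 = (0.496250 + 0.617500)/2 = 0.556875
  f(c_4) = f(0.556875) = 0.016122
  f(a) × f(c) ≥ 0, new interval: [0.556875, 0.617500]
Iteration 5:
  c_5 = (0.556875 + 0.617500)/2 = 0.587187
  f(c_5) = f(0.587187) = -0.031299
  f(a) × f(c) < 0, new interval: [0.556875, 0.587187]
Iteration 6:
  c_6 = (0.556875 + 0.587187)/2 = 0.572031
  f(c_6) = f(0.572031) = -0.007653
  f(a) × f(c) < 0, new interval: [0.556875, 0.572031]
Iteration 7:
  c_7 = (0.556875 + 0.572031)/2 = 0.564453
  f(c_7) = f(0.564453) = 0.004218
  f(a) × f(c) ≥ 0, new interval: [0.564453, 0.572031]

After 7 iteration(s), the approximation is c_7 = 0.564453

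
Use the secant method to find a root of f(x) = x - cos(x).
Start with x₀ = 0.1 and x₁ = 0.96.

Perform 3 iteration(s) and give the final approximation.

f(x) = x - cos(x)
x₀ = 0.1, x₁ = 0.96

Secant formula: x_{n+1} = x_n - f(x_n)(x_n - x_{n-1})/(f(x_n) - f(x_{n-1}))

Iteration 1:
  f(0.100000) = -0.895004
  f(0.960000) = 0.386480
  x_2 = 0.960000 - 0.386480×(0.960000 - 0.100000)/(0.386480 - (-0.895004))
       = 0.700634
Iteration 2:
  f(0.960000) = 0.386480
  f(0.700634) = -0.063799
  x_3 = 0.700634 - (-0.063799)×(0.700634 - 0.960000)/(-0.063799 - 0.386480)
       = 0.737383
Iteration 3:
  f(0.700634) = -0.063799
  f(0.737383) = -0.002847
  x_4 = 0.737383 - (-0.002847)×(0.737383 - 0.700634)/(-0.002847 - (-0.063799))
       = 0.739100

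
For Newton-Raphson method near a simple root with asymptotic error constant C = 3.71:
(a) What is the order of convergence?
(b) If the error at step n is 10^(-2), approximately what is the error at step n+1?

(a) Newton-Raphson has quadratic (order 2) convergence near simple roots.
    This means |e_{n+1}| ≈ C|e_n|².

(b) With |e_n| = 10^(-2) and C = 3.71:
    |e_{n+1}| ≈ 3.71 × (10^(-2))² = 3.71 × 10^(-4)

(a) 2 (quadratic); (b) |e_{n+1}| ≈ 3.710e-04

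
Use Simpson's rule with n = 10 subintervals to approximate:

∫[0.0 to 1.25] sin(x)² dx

f(x) = sin(x)²
a = 0.0, b = 1.25, n = 10
h = (b - a)/n = 0.125000

Simpson's rule: (h/3)[f(x₀) + 4f(x₁) + 2f(x₂) + ... + f(xₙ)]

x_0 = 0.0000, f(x_0) = 0.000000, coefficient = 1
x_1 = 0.1250, f(x_1) = 0.015544, coefficient = 4
x_2 = 0.2500, f(x_2) = 0.061209, coefficient = 2
x_3 = 0.3750, f(x_3) = 0.134156, coefficient = 4
x_4 = 0.5000, f(x_4) = 0.229849, coefficient = 2
x_5 = 0.6250, f(x_5) = 0.342339, coefficient = 4
x_6 = 0.7500, f(x_6) = 0.464631, coefficient = 2
x_7 = 0.8750, f(x_7) = 0.589123, coefficient = 4
x_8 = 1.0000, f(x_8) = 0.708073, coefficient = 2
x_9 = 1.1250, f(x_9) = 0.814087, coefficient = 4
x_10 = 1.2500, f(x_10) = 0.900572, coefficient = 1

I ≈ (0.125000/3) × 11.409089 = 0.475379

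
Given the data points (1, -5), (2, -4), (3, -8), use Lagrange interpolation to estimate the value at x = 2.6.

Lagrange interpolation formula:
P(x) = Σ yᵢ × Lᵢ(x)
where Lᵢ(x) = Π_{j≠i} (x - xⱼ)/(xᵢ - xⱼ)

L_0(2.6) = (2.6 - 2)/(1 - 2) × (2.6 - 3)/(1 - 3) = -0.120000
L_1(2.6) = (2.6 - 1)/(2 - 1) × (2.6 - 3)/(2 - 3) = 0.640000
L_2(2.6) = (2.6 - 1)/(3 - 1) × (2.6 - 2)/(3 - 2) = 0.480000

P(2.6) = (-5)×L_0(2.6) + (-4)×L_1(2.6) + (-8)×L_2(2.6)
P(2.6) = -5.800000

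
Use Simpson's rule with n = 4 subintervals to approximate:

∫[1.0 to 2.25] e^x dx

f(x) = e^x
a = 1.0, b = 2.25, n = 4
h = (b - a)/n = 0.312500

Simpson's rule: (h/3)[f(x₀) + 4f(x₁) + 2f(x₂) + ... + f(xₙ)]

x_0 = 1.0000, f(x_0) = 2.718282, coefficient = 1
x_1 = 1.3125, f(x_1) = 3.715451, coefficient = 4
x_2 = 1.6250, f(x_2) = 5.078419, coefficient = 2
x_3 = 1.9375, f(x_3) = 6.941376, coefficient = 4
x_4 = 2.2500, f(x_4) = 9.487736, coefficient = 1

I ≈ (0.312500/3) × 64.990162 = 6.769809
Exact value: 6.769454
Error: 0.000355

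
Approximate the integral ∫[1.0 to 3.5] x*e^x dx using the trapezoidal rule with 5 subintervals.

f(x) = x*e^x
a = 1.0, b = 3.5, n = 5
h = (b - a)/n = 0.500000

Trapezoidal rule: (h/2)[f(x₀) + 2f(x₁) + 2f(x₂) + ... + f(xₙ)]

x_0 = 1.0000, f(x_0) = 2.718282, coefficient = 1
x_1 = 1.5000, f(x_1) = 6.722534, coefficient = 2
x_2 = 2.0000, f(x_2) = 14.778112, coefficient = 2
x_3 = 2.5000, f(x_3) = 30.456235, coefficient = 2
x_4 = 3.0000, f(x_4) = 60.256611, coefficient = 2
x_5 = 3.5000, f(x_5) = 115.904082, coefficient = 1

I ≈ (0.500000/2) × 343.049347 = 85.762337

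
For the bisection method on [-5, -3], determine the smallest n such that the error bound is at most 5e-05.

We need (b-a)/2^n ≤ 5e-05
(-3 - (-5))/2^n ≤ 5e-05
2/2^n ≤ 5e-05
2^n ≥ 40000
n ≥ log₂(40000) = 15.29
n ≥ 16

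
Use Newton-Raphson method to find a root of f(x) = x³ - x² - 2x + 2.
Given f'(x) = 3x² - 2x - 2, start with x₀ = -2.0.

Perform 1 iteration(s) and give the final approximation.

f(x) = x³ - x² - 2x + 2
f'(x) = 3x² - 2x - 2
x₀ = -2.0

Newton-Raphson formula: x_{n+1} = x_n - f(x_n)/f'(x_n)

Iteration 1:
  f(-2.000000) = -6.000000
  f'(-2.000000) = 14.000000
  x_1 = -2.000000 - (-6.000000)/14.000000 = -1.571429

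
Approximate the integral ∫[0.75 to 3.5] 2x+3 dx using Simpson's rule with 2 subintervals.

f(x) = 2x+3
a = 0.75, b = 3.5, n = 2
h = (b - a)/n = 1.375000

Simpson's rule: (h/3)[f(x₀) + 4f(x₁) + 2f(x₂) + ... + f(xₙ)]

x_0 = 0.7500, f(x_0) = 4.500000, coefficient = 1
x_1 = 2.1250, f(x_1) = 7.250000, coefficient = 4
x_2 = 3.5000, f(x_2) = 10.000000, coefficient = 1

I ≈ (1.375000/3) × 43.500000 = 19.937500
Exact value: 19.937500
Error: 0.000000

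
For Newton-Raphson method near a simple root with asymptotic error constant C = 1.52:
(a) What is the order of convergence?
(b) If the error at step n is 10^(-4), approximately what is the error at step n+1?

(a) Newton-Raphson has quadratic (order 2) convergence near simple roots.
    This means |e_{n+1}| ≈ C|e_n|².

(b) With |e_n| = 10^(-4) and C = 1.52:
    |e_{n+1}| ≈ 1.52 × (10^(-4))² = 1.52 × 10^(-8)

(a) 2 (quadratic); (b) |e_{n+1}| ≈ 1.520e-08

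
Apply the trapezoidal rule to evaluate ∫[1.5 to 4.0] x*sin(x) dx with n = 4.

f(x) = x*sin(x)
a = 1.5, b = 4.0, n = 4
h = (b - a)/n = 0.625000

Trapezoidal rule: (h/2)[f(x₀) + 2f(x₁) + 2f(x₂) + ... + f(xₙ)]

x_0 = 1.5000, f(x_0) = 1.496242, coefficient = 1
x_1 = 2.1250, f(x_1) = 1.806930, coefficient = 2
x_2 = 2.7500, f(x_2) = 1.049568, coefficient = 2
x_3 = 3.3750, f(x_3) = -0.780617, coefficient = 2
x_4 = 4.0000, f(x_4) = -3.027210, coefficient = 1

I ≈ (0.625000/2) × 2.620794 = 0.818998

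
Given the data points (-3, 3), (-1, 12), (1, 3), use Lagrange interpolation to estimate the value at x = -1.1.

Lagrange interpolation formula:
P(x) = Σ yᵢ × Lᵢ(x)
where Lᵢ(x) = Π_{j≠i} (x - xⱼ)/(xᵢ - xⱼ)

L_0(-1.1) = (-1.1 - (-1))/(-3 - (-1)) × (-1.1 - 1)/(-3 - 1) = 0.026250
L_1(-1.1) = (-1.1 - (-3))/(-1 - (-3)) × (-1.1 - 1)/(-1 - 1) = 0.997500
L_2(-1.1) = (-1.1 - (-3))/(1 - (-3)) × (-1.1 - (-1))/(1 - (-1)) = -0.023750

P(-1.1) = 3×L_0(-1.1) + 12×L_1(-1.1) + 3×L_2(-1.1)
P(-1.1) = 11.977500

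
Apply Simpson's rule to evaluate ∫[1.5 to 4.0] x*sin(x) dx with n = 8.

f(x) = x*sin(x)
a = 1.5, b = 4.0, n = 8
h = (b - a)/n = 0.312500

Simpson's rule: (h/3)[f(x₀) + 4f(x₁) + 2f(x₂) + ... + f(xₙ)]

x_0 = 1.5000, f(x_0) = 1.496242, coefficient = 1
x_1 = 1.8125, f(x_1) = 1.759814, coefficient = 4
x_2 = 2.1250, f(x_2) = 1.806930, coefficient = 2
x_3 = 2.4375, f(x_3) = 1.577897, coefficient = 4
x_4 = 2.7500, f(x_4) = 1.049568, coefficient = 2
x_5 = 3.0625, f(x_5) = 0.241969, coefficient = 4
x_6 = 3.3750, f(x_6) = -0.780617, coefficient = 2
x_7 = 3.6875, f(x_7) = -1.914527, coefficient = 4
x_8 = 4.0000, f(x_8) = -3.027210, coefficient = 1

I ≈ (0.312500/3) × 9.281404 = 0.966813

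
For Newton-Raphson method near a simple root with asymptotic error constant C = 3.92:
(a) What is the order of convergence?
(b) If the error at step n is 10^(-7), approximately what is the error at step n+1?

(a) Newton-Raphson has quadratic (order 2) convergence near simple roots.
    This means |e_{n+1}| ≈ C|e_n|².

(b) With |e_n| = 10^(-7) and C = 3.92:
    |e_{n+1}| ≈ 3.92 × (10^(-7))² = 3.92 × 10^(-14)

(a) 2 (quadratic); (b) |e_{n+1}| ≈ 3.920e-14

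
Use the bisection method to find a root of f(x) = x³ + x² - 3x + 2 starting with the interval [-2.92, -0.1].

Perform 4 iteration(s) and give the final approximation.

f(x) = x³ + x² - 3x + 2
Initial interval: [-2.92, -0.1]

Iteration 1:
  c_1 = (-2.920000 + (-0.100000))/2 = -1.510000
  f(c_1) = f(-1.510000) = 5.367149
  f(a) × f(c) < 0, new interval: [-2.920000, -1.510000]
Iteration 2:
  c_2 = (-2.920000 + (-1.510000))/2 = -2.215000
  f(c_2) = f(-2.215000) = 2.683937
  f(a) × f(c) < 0, new interval: [-2.920000, -2.215000]
Iteration 3:
  c_3 = (-2.920000 + (-2.215000))/2 = -2.567500
  f(c_3) = f(-2.567500) = -0.630548
  f(a) × f(c) ≥ 0, new interval: [-2.567500, -2.215000]
Iteration 4:
  c_4 = (-2.567500 + (-2.215000))/2 = -2.391250
  f(c_4) = f(-2.391250) = 1.218476
  f(a) × f(c) < 0, new interval: [-2.567500, -2.391250]

After 4 iteration(s), the approximation is c_4 = -2.391250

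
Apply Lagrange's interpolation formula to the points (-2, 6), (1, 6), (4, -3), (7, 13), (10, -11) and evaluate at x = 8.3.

Lagrange interpolation formula:
P(x) = Σ yᵢ × Lᵢ(x)
where Lᵢ(x) = Π_{j≠i} (x - xⱼ)/(xᵢ - xⱼ)

L_0(8.3) = (8.3 - 1)/(-2 - 1) × (8.3 - 4)/(-2 - 4) × (8.3 - 7)/(-2 - 7) × (8.3 - 10)/(-2 - 10) = -0.035685
L_1(8.3) = (8.3 - (-2))/(1 - (-2)) × (8.3 - 4)/(1 - 4) × (8.3 - 7)/(1 - 7) × (8.3 - 10)/(1 - 10) = 0.201401
L_2(8.3) = (8.3 - (-2))/(4 - (-2)) × (8.3 - 1)/(4 - 1) × (8.3 - 7)/(4 - 7) × (8.3 - 10)/(4 - 10) = -0.512870
L_3(8.3) = (8.3 - (-2))/(7 - (-2)) × (8.3 - 1)/(7 - 1) × (8.3 - 4)/(7 - 4) × (8.3 - 10)/(7 - 10) = 1.130944
L_4(8.3) = (8.3 - (-2))/(10 - (-2)) × (8.3 - 1)/(10 - 1) × (8.3 - 4)/(10 - 4) × (8.3 - 7)/(10 - 7) = 0.216210

P(8.3) = 6×L_0(8.3) + 6×L_1(8.3) + (-3)×L_2(8.3) + 13×L_3(8.3) + (-11)×L_4(8.3)
P(8.3) = 14.856871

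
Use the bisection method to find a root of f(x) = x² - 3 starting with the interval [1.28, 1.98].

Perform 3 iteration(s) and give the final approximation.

f(x) = x² - 3
Initial interval: [1.28, 1.98]

Iteration 1:
  c_1 = (1.280000 + 1.980000)/2 = 1.630000
  f(c_1) = f(1.630000) = -0.343100
  f(a) × f(c) ≥ 0, new interval: [1.630000, 1.980000]
Iteration 2:
  c_2 = (1.630000 + 1.980000)/2 = 1.805000
  f(c_2) = f(1.805000) = 0.258025
  f(a) × f(c) < 0, new interval: [1.630000, 1.805000]
Iteration 3:
  c_3 = (1.630000 + 1.805000)/2 = 1.717500
  f(c_3) = f(1.717500) = -0.050194
  f(a) × f(c) ≥ 0, new interval: [1.717500, 1.805000]

After 3 iteration(s), the approximation is c_3 = 1.717500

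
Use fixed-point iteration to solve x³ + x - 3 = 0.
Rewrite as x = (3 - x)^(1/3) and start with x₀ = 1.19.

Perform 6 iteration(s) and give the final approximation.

Equation: x³ + x - 3 = 0
Fixed-point form: x = (3 - x)^(1/3)
x₀ = 1.19

x_1 = g(1.190000) = 1.218689
x_2 = g(1.218689) = 1.212216
x_3 = g(1.212216) = 1.213682
x_4 = g(1.213682) = 1.213350
x_5 = g(1.213350) = 1.213426
x_6 = g(1.213426) = 1.213409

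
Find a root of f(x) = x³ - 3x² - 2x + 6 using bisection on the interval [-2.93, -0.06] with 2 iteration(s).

f(x) = x³ - 3x² - 2x + 6
Initial interval: [-2.93, -0.06]

Iteration 1:
  c_1 = (-2.930000 + (-0.060000))/2 = -1.495000
  f(c_1) = f(-1.495000) = -1.056437
  f(a) × f(c) ≥ 0, new interval: [-1.495000, -0.060000]
Iteration 2:
  c_2 = (-1.495000 + (-0.060000))/2 = -0.777500
  f(c_2) = f(-0.777500) = 5.271478
  f(a) × f(c) < 0, new interval: [-1.495000, -0.777500]

After 2 iteration(s), the approximation is c_2 = -0.777500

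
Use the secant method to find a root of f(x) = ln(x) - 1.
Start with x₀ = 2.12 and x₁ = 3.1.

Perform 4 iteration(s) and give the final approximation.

f(x) = ln(x) - 1
x₀ = 2.12, x₁ = 3.1

Secant formula: x_{n+1} = x_n - f(x_n)(x_n - x_{n-1})/(f(x_n) - f(x_{n-1}))

Iteration 1:
  f(2.120000) = -0.248584
  f(3.100000) = 0.131402
  x_2 = 3.100000 - 0.131402×(3.100000 - 2.120000)/(0.131402 - (-0.248584))
       = 2.761108
Iteration 2:
  f(3.100000) = 0.131402
  f(2.761108) = 0.015632
  x_3 = 2.761108 - 0.015632×(2.761108 - 3.100000)/(0.015632 - 0.131402)
       = 2.715349
Iteration 3:
  f(2.761108) = 0.015632
  f(2.715349) = -0.001080
  x_4 = 2.715349 - (-0.001080)×(2.715349 - 2.761108)/(-0.001080 - 0.015632)
       = 2.718305
Iteration 4:
  f(2.715349) = -0.001080
  f(2.718305) = 0.000008
  x_5 = 2.718305 - 0.000008×(2.718305 - 2.715349)/(0.000008 - (-0.001080))
       = 2.718282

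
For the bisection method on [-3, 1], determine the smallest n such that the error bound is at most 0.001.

We need (b-a)/2^n ≤ 0.001
(1 - (-3))/2^n ≤ 0.001
4/2^n ≤ 0.001
2^n ≥ 4000
n ≥ log₂(4000) = 11.97
n ≥ 12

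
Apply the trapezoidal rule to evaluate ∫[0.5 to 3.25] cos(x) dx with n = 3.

f(x) = cos(x)
a = 0.5, b = 3.25, n = 3
h = (b - a)/n = 0.916667

Trapezoidal rule: (h/2)[f(x₀) + 2f(x₁) + 2f(x₂) + ... + f(xₙ)]

x_0 = 0.5000, f(x_0) = 0.877583, coefficient = 1
x_1 = 1.4167, f(x_1) = 0.153520, coefficient = 2
x_2 = 2.3333, f(x_2) = -0.690758, coefficient = 2
x_3 = 3.2500, f(x_3) = -0.994130, coefficient = 1

I ≈ (0.916667/2) × -1.191023 = -0.545886
Exact value: -0.587621
Error: 0.041735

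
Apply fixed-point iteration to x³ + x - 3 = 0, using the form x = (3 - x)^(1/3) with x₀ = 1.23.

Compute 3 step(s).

Equation: x³ + x - 3 = 0
Fixed-point form: x = (3 - x)^(1/3)
x₀ = 1.23

x_1 = g(1.230000) = 1.209645
x_2 = g(1.209645) = 1.214264
x_3 = g(1.214264) = 1.213219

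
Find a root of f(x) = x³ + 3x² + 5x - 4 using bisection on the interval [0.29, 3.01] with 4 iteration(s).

f(x) = x³ + 3x² + 5x - 4
Initial interval: [0.29, 3.01]

Iteration 1:
  c_1 = (0.290000 + 3.010000)/2 = 1.650000
  f(c_1) = f(1.650000) = 16.909625
  f(a) × f(c) < 0, new interval: [0.290000, 1.650000]
Iteration 2:
  c_2 = (0.290000 + 1.650000)/2 = 0.970000
  f(c_2) = f(0.970000) = 4.585373
  f(a) × f(c) < 0, new interval: [0.290000, 0.970000]
Iteration 3:
  c_3 = (0.290000 + 0.970000)/2 = 0.630000
  f(c_3) = f(0.630000) = 0.590747
  f(a) × f(c) < 0, new interval: [0.290000, 0.630000]
Iteration 4:
  c_4 = (0.290000 + 0.630000)/2 = 0.460000
  f(c_4) = f(0.460000) = -0.967864
  f(a) × f(c) ≥ 0, new interval: [0.460000, 0.630000]

After 4 iteration(s), the approximation is c_4 = 0.460000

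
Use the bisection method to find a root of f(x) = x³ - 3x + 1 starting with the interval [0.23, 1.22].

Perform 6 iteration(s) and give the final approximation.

f(x) = x³ - 3x + 1
Initial interval: [0.23, 1.22]

Iteration 1:
  c_1 = (0.230000 + 1.220000)/2 = 0.725000
  f(c_1) = f(0.725000) = -0.793922
  f(a) × f(c) < 0, new interval: [0.230000, 0.725000]
Iteration 2:
  c_2 = (0.230000 + 0.725000)/2 = 0.477500
  f(c_2) = f(0.477500) = -0.323627
  f(a) × f(c) < 0, new interval: [0.230000, 0.477500]
Iteration 3:
  c_3 = (0.230000 + 0.477500)/2 = 0.353750
  f(c_3) = f(0.353750) = -0.016982
  f(a) × f(c) < 0, new interval: [0.230000, 0.353750]
Iteration 4:
  c_4 = (0.230000 + 0.353750)/2 = 0.291875
  f(c_4) = f(0.291875) = 0.149240
  f(a) × f(c) ≥ 0, new interval: [0.291875, 0.353750]
Iteration 5:
  c_5 = (0.291875 + 0.353750)/2 = 0.322813
  f(c_5) = f(0.322813) = 0.065202
  f(a) × f(c) ≥ 0, new interval: [0.322813, 0.353750]
Iteration 6:
  c_6 = (0.322813 + 0.353750)/2 = 0.338281
  f(c_6) = f(0.338281) = 0.023867
  f(a) × f(c) ≥ 0, new interval: [0.338281, 0.353750]

After 6 iteration(s), the approximation is c_6 = 0.338281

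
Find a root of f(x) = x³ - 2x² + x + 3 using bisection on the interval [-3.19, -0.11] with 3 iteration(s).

f(x) = x³ - 2x² + x + 3
Initial interval: [-3.19, -0.11]

Iteration 1:
  c_1 = (-3.190000 + (-0.110000))/2 = -1.650000
  f(c_1) = f(-1.650000) = -8.587125
  f(a) × f(c) ≥ 0, new interval: [-1.650000, -0.110000]
Iteration 2:
  c_2 = (-1.650000 + (-0.110000))/2 = -0.880000
  f(c_2) = f(-0.880000) = -0.110272
  f(a) × f(c) ≥ 0, new interval: [-0.880000, -0.110000]
Iteration 3:
  c_3 = (-0.880000 + (-0.110000))/2 = -0.495000
  f(c_3) = f(-0.495000) = 1.893663
  f(a) × f(c) < 0, new interval: [-0.880000, -0.495000]

After 3 iteration(s), the approximation is c_3 = -0.495000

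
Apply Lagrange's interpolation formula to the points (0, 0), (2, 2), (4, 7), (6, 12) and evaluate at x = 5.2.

Lagrange interpolation formula:
P(x) = Σ yᵢ × Lᵢ(x)
where Lᵢ(x) = Π_{j≠i} (x - xⱼ)/(xᵢ - xⱼ)

L_0(5.2) = (5.2 - 2)/(0 - 2) × (5.2 - 4)/(0 - 4) × (5.2 - 6)/(0 - 6) = 0.064000
L_1(5.2) = (5.2 - 0)/(2 - 0) × (5.2 - 4)/(2 - 4) × (5.2 - 6)/(2 - 6) = -0.312000
L_2(5.2) = (5.2 - 0)/(4 - 0) × (5.2 - 2)/(4 - 2) × (5.2 - 6)/(4 - 6) = 0.832000
L_3(5.2) = (5.2 - 0)/(6 - 0) × (5.2 - 2)/(6 - 2) × (5.2 - 4)/(6 - 4) = 0.416000

P(5.2) = 0×L_0(5.2) + 2×L_1(5.2) + 7×L_2(5.2) + 12×L_3(5.2)
P(5.2) = 10.192000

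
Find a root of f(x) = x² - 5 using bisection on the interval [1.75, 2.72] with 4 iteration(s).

f(x) = x² - 5
Initial interval: [1.75, 2.72]

Iteration 1:
  c_1 = (1.750000 + 2.720000)/2 = 2.235000
  f(c_1) = f(2.235000) = -0.004775
  f(a) × f(c) ≥ 0, new interval: [2.235000, 2.720000]
Iteration 2:
  c_2 = (2.235000 + 2.720000)/2 = 2.477500
  f(c_2) = f(2.477500) = 1.138006
  f(a) × f(c) < 0, new interval: [2.235000, 2.477500]
Iteration 3:
  c_3 = (2.235000 + 2.477500)/2 = 2.356250
  f(c_3) = f(2.356250) = 0.551914
  f(a) × f(c) < 0, new interval: [2.235000, 2.356250]
Iteration 4:
  c_4 = (2.235000 + 2.356250)/2 = 2.295625
  f(c_4) = f(2.295625) = 0.269894
  f(a) × f(c) < 0, new interval: [2.235000, 2.295625]

After 4 iteration(s), the approximation is c_4 = 2.295625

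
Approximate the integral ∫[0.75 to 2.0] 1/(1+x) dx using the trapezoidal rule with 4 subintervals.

f(x) = 1/(1+x)
a = 0.75, b = 2.0, n = 4
h = (b - a)/n = 0.312500

Trapezoidal rule: (h/2)[f(x₀) + 2f(x₁) + 2f(x₂) + ... + f(xₙ)]

x_0 = 0.7500, f(x_0) = 0.571429, coefficient = 1
x_1 = 1.0625, f(x_1) = 0.484848, coefficient = 2
x_2 = 1.3750, f(x_2) = 0.421053, coefficient = 2
x_3 = 1.6875, f(x_3) = 0.372093, coefficient = 2
x_4 = 2.0000, f(x_4) = 0.333333, coefficient = 1

I ≈ (0.312500/2) × 3.460750 = 0.540742
Exact value: 0.538997
Error: 0.001746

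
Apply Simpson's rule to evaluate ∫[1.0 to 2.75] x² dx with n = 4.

f(x) = x²
a = 1.0, b = 2.75, n = 4
h = (b - a)/n = 0.437500

Simpson's rule: (h/3)[f(x₀) + 4f(x₁) + 2f(x₂) + ... + f(xₙ)]

x_0 = 1.0000, f(x_0) = 1.000000, coefficient = 1
x_1 = 1.4375, f(x_1) = 2.066406, coefficient = 4
x_2 = 1.8750, f(x_2) = 3.515625, coefficient = 2
x_3 = 2.3125, f(x_3) = 5.347656, coefficient = 4
x_4 = 2.7500, f(x_4) = 7.562500, coefficient = 1

I ≈ (0.437500/3) × 45.250000 = 6.598958
Exact value: 6.598958
Error: 0.000000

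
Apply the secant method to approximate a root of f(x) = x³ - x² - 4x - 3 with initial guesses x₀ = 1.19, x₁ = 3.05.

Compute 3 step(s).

f(x) = x³ - x² - 4x - 3
x₀ = 1.19, x₁ = 3.05

Secant formula: x_{n+1} = x_n - f(x_n)(x_n - x_{n-1})/(f(x_n) - f(x_{n-1}))

Iteration 1:
  f(1.190000) = -7.490941
  f(3.050000) = 3.870125
  x_2 = 3.050000 - 3.870125×(3.050000 - 1.190000)/(3.870125 - (-7.490941))
       = 2.416395
Iteration 2:
  f(3.050000) = 3.870125
  f(2.416395) = -4.395303
  x_3 = 2.416395 - (-4.395303)×(2.416395 - 3.050000)/(-4.395303 - 3.870125)
       = 2.753327
Iteration 3:
  f(2.416395) = -4.395303
  f(2.753327) = -0.721674
  x_4 = 2.753327 - (-0.721674)×(2.753327 - 2.416395)/(-0.721674 - (-4.395303))
       = 2.819516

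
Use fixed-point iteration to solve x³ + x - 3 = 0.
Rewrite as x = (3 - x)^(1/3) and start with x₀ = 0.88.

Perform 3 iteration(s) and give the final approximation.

Equation: x³ + x - 3 = 0
Fixed-point form: x = (3 - x)^(1/3)
x₀ = 0.88

x_1 = g(0.880000) = 1.284632
x_2 = g(1.284632) = 1.197069
x_3 = g(1.197069) = 1.217100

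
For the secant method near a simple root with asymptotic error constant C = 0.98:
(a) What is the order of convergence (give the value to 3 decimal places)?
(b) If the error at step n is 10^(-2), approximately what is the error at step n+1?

(a) Secant method has superlinear convergence with order φ = (1+√5)/2 ≈ 1.618.
    This means |e_{n+1}| ≈ C|e_n|^1.618.

(b) With |e_n| = 10^(-2) and C = 0.98:
    |e_{n+1}| ≈ 0.98 × (10^(-2))^1.618 = 0.98 × 10^(-3.24)

(a) ≈ 1.618 (golden ratio); (b) |e_{n+1}| ≈ 5.691e-04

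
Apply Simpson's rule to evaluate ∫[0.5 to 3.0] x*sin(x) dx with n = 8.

f(x) = x*sin(x)
a = 0.5, b = 3.0, n = 8
h = (b - a)/n = 0.312500

Simpson's rule: (h/3)[f(x₀) + 4f(x₁) + 2f(x₂) + ... + f(xₙ)]

x_0 = 0.5000, f(x_0) = 0.239713, coefficient = 1
x_1 = 0.8125, f(x_1) = 0.589882, coefficient = 4
x_2 = 1.1250, f(x_2) = 1.015051, coefficient = 2
x_3 = 1.4375, f(x_3) = 1.424748, coefficient = 4
x_4 = 1.7500, f(x_4) = 1.721975, coefficient = 2
x_5 = 2.0625, f(x_5) = 1.818155, coefficient = 4
x_6 = 2.3750, f(x_6) = 1.647502, coefficient = 2
x_7 = 2.6875, f(x_7) = 1.178864, coefficient = 4
x_8 = 3.0000, f(x_8) = 0.423360, coefficient = 1

I ≈ (0.312500/3) × 29.478728 = 3.070701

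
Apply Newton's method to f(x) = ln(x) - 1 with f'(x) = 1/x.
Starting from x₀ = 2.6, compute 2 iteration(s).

f(x) = ln(x) - 1
f'(x) = 1/x
x₀ = 2.6

Newton-Raphson formula: x_{n+1} = x_n - f(x_n)/f'(x_n)

Iteration 1:
  f(2.600000) = -0.044489
  f'(2.600000) = 0.384615
  x_1 = 2.600000 - (-0.044489)/0.384615 = 2.715670
Iteration 2:
  f(2.715670) = -0.000961
  f'(2.715670) = 0.368233
  x_2 = 2.715670 - (-0.000961)/0.368233 = 2.718281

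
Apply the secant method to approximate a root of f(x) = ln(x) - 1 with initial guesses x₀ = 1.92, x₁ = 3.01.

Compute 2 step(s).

f(x) = ln(x) - 1
x₀ = 1.92, x₁ = 3.01

Secant formula: x_{n+1} = x_n - f(x_n)(x_n - x_{n-1})/(f(x_n) - f(x_{n-1}))

Iteration 1:
  f(1.920000) = -0.347675
  f(3.010000) = 0.101940
  x_2 = 3.010000 - 0.101940×(3.010000 - 1.920000)/(0.101940 - (-0.347675))
       = 2.762867
Iteration 2:
  f(3.010000) = 0.101940
  f(2.762867) = 0.016269
  x_3 = 2.762867 - 0.016269×(2.762867 - 3.010000)/(0.016269 - 0.101940)
       = 2.715937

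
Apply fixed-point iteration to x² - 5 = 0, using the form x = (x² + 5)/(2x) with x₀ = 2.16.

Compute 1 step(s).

Equation: x² - 5 = 0
Fixed-point form: x = (x² + 5)/(2x)
x₀ = 2.16

x_1 = g(2.160000) = 2.237407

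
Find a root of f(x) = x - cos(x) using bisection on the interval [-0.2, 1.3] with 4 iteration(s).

f(x) = x - cos(x)
Initial interval: [-0.2, 1.3]

Iteration 1:
  c_1 = (-0.200000 + 1.300000)/2 = 0.550000
  f(c_1) = f(0.550000) = -0.302525
  f(a) × f(c) ≥ 0, new interval: [0.550000, 1.300000]
Iteration 2:
  c_2 = (0.550000 + 1.300000)/2 = 0.925000
  f(c_2) = f(0.925000) = 0.323165
  f(a) × f(c) < 0, new interval: [0.550000, 0.925000]
Iteration 3:
  c_3 = (0.550000 + 0.925000)/2 = 0.737500
  f(c_3) = f(0.737500) = -0.002652
  f(a) × f(c) ≥ 0, new interval: [0.737500, 0.925000]
Iteration 4:
  c_4 = (0.737500 + 0.925000)/2 = 0.831250
  f(c_4) = f(0.831250) = 0.157297
  f(a) × f(c) < 0, new interval: [0.737500, 0.831250]

After 4 iteration(s), the approximation is c_4 = 0.831250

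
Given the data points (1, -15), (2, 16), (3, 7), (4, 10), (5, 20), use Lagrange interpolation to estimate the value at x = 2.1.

Lagrange interpolation formula:
P(x) = Σ yᵢ × Lᵢ(x)
where Lᵢ(x) = Π_{j≠i} (x - xⱼ)/(xᵢ - xⱼ)

L_0(2.1) = (2.1 - 2)/(1 - 2) × (2.1 - 3)/(1 - 3) × (2.1 - 4)/(1 - 4) × (2.1 - 5)/(1 - 5) = -0.020663
L_1(2.1) = (2.1 - 1)/(2 - 1) × (2.1 - 3)/(2 - 3) × (2.1 - 4)/(2 - 4) × (2.1 - 5)/(2 - 5) = 0.909150
L_2(2.1) = (2.1 - 1)/(3 - 1) × (2.1 - 2)/(3 - 2) × (2.1 - 4)/(3 - 4) × (2.1 - 5)/(3 - 5) = 0.151525
L_3(2.1) = (2.1 - 1)/(4 - 1) × (2.1 - 2)/(4 - 2) × (2.1 - 3)/(4 - 3) × (2.1 - 5)/(4 - 5) = -0.047850
L_4(2.1) = (2.1 - 1)/(5 - 1) × (2.1 - 2)/(5 - 2) × (2.1 - 3)/(5 - 3) × (2.1 - 4)/(5 - 4) = 0.007838

P(2.1) = (-15)×L_0(2.1) + 16×L_1(2.1) + 7×L_2(2.1) + 10×L_3(2.1) + 20×L_4(2.1)
P(2.1) = 15.595263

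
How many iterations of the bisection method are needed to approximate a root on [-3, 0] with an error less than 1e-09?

We need (b-a)/2^n ≤ 1e-09
(0 - (-3))/2^n ≤ 1e-09
3/2^n ≤ 1e-09
2^n ≥ 3000000000
n ≥ log₂(3000000000) = 31.48
n ≥ 32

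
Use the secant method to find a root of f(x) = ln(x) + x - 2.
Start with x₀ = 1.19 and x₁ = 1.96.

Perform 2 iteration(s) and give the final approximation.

f(x) = ln(x) + x - 2
x₀ = 1.19, x₁ = 1.96

Secant formula: x_{n+1} = x_n - f(x_n)(x_n - x_{n-1})/(f(x_n) - f(x_{n-1}))

Iteration 1:
  f(1.190000) = -0.636047
  f(1.960000) = 0.632944
  x_2 = 1.960000 - 0.632944×(1.960000 - 1.190000)/(0.632944 - (-0.636047))
       = 1.575941
Iteration 2:
  f(1.960000) = 0.632944
  f(1.575941) = 0.030794
  x_3 = 1.575941 - 0.030794×(1.575941 - 1.960000)/(0.030794 - 0.632944)
       = 1.556300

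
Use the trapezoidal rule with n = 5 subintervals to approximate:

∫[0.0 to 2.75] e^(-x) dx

f(x) = e^(-x)
a = 0.0, b = 2.75, n = 5
h = (b - a)/n = 0.550000

Trapezoidal rule: (h/2)[f(x₀) + 2f(x₁) + 2f(x₂) + ... + f(xₙ)]

x_0 = 0.0000, f(x_0) = 1.000000, coefficient = 1
x_1 = 0.5500, f(x_1) = 0.576950, coefficient = 2
x_2 = 1.1000, f(x_2) = 0.332871, coefficient = 2
x_3 = 1.6500, f(x_3) = 0.192050, coefficient = 2
x_4 = 2.2000, f(x_4) = 0.110803, coefficient = 2
x_5 = 2.7500, f(x_5) = 0.063928, coefficient = 1

I ≈ (0.550000/2) × 3.489276 = 0.959551
Exact value: 0.936072
Error: 0.023479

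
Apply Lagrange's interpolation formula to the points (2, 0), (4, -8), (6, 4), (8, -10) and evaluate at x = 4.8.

Lagrange interpolation formula:
P(x) = Σ yᵢ × Lᵢ(x)
where Lᵢ(x) = Π_{j≠i} (x - xⱼ)/(xᵢ - xⱼ)

L_0(4.8) = (4.8 - 4)/(2 - 4) × (4.8 - 6)/(2 - 6) × (4.8 - 8)/(2 - 8) = -0.064000
L_1(4.8) = (4.8 - 2)/(4 - 2) × (4.8 - 6)/(4 - 6) × (4.8 - 8)/(4 - 8) = 0.672000
L_2(4.8) = (4.8 - 2)/(6 - 2) × (4.8 - 4)/(6 - 4) × (4.8 - 8)/(6 - 8) = 0.448000
L_3(4.8) = (4.8 - 2)/(8 - 2) × (4.8 - 4)/(8 - 4) × (4.8 - 6)/(8 - 6) = -0.056000

P(4.8) = 0×L_0(4.8) + (-8)×L_1(4.8) + 4×L_2(4.8) + (-10)×L_3(4.8)
P(4.8) = -3.024000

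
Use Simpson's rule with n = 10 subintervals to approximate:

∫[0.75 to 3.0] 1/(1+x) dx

f(x) = 1/(1+x)
a = 0.75, b = 3.0, n = 10
h = (b - a)/n = 0.225000

Simpson's rule: (h/3)[f(x₀) + 4f(x₁) + 2f(x₂) + ... + f(xₙ)]

x_0 = 0.7500, f(x_0) = 0.571429, coefficient = 1
x_1 = 0.9750, f(x_1) = 0.506329, coefficient = 4
x_2 = 1.2000, f(x_2) = 0.454545, coefficient = 2
x_3 = 1.4250, f(x_3) = 0.412371, coefficient = 4
x_4 = 1.6500, f(x_4) = 0.377358, coefficient = 2
x_5 = 1.8750, f(x_5) = 0.347826, coefficient = 4
x_6 = 2.1000, f(x_6) = 0.322581, coefficient = 2
x_7 = 2.3250, f(x_7) = 0.300752, coefficient = 4
x_8 = 2.5500, f(x_8) = 0.281690, coefficient = 2
x_9 = 2.7750, f(x_9) = 0.264901, coefficient = 4
x_10 = 3.0000, f(x_10) = 0.250000, coefficient = 1

I ≈ (0.225000/3) × 11.022494 = 0.826687
Exact value: 0.826679
Error: 0.000008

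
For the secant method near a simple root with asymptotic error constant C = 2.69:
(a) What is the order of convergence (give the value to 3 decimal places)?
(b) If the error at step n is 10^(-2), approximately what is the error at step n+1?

(a) Secant method has superlinear convergence with order φ = (1+√5)/2 ≈ 1.618.
    This means |e_{n+1}| ≈ C|e_n|^1.618.

(b) With |e_n| = 10^(-2) and C = 2.69:
    |e_{n+1}| ≈ 2.69 × (10^(-2))^1.618 = 2.69 × 10^(-3.24)

(a) ≈ 1.618 (golden ratio); (b) |e_{n+1}| ≈ 1.562e-03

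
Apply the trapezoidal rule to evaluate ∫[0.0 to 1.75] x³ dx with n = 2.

f(x) = x³
a = 0.0, b = 1.75, n = 2
h = (b - a)/n = 0.875000

Trapezoidal rule: (h/2)[f(x₀) + 2f(x₁) + 2f(x₂) + ... + f(xₙ)]

x_0 = 0.0000, f(x_0) = 0.000000, coefficient = 1
x_1 = 0.8750, f(x_1) = 0.669922, coefficient = 2
x_2 = 1.7500, f(x_2) = 5.359375, coefficient = 1

I ≈ (0.875000/2) × 6.699219 = 2.930908
Exact value: 2.344727
Error: 0.586182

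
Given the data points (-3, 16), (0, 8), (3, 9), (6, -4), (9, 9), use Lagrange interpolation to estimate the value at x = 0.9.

Lagrange interpolation formula:
P(x) = Σ yᵢ × Lᵢ(x)
where Lᵢ(x) = Π_{j≠i} (x - xⱼ)/(xᵢ - xⱼ)

L_0(0.9) = (0.9 - 0)/(-3 - 0) × (0.9 - 3)/(-3 - 3) × (0.9 - 6)/(-3 - 6) × (0.9 - 9)/(-3 - 9) = -0.040162
L_1(0.9) = (0.9 - (-3))/(0 - (-3)) × (0.9 - 3)/(0 - 3) × (0.9 - 6)/(0 - 6) × (0.9 - 9)/(0 - 9) = 0.696150
L_2(0.9) = (0.9 - (-3))/(3 - (-3)) × (0.9 - 0)/(3 - 0) × (0.9 - 6)/(3 - 6) × (0.9 - 9)/(3 - 9) = 0.447525
L_3(0.9) = (0.9 - (-3))/(6 - (-3)) × (0.9 - 0)/(6 - 0) × (0.9 - 3)/(6 - 3) × (0.9 - 9)/(6 - 9) = -0.122850
L_4(0.9) = (0.9 - (-3))/(9 - (-3)) × (0.9 - 0)/(9 - 0) × (0.9 - 3)/(9 - 3) × (0.9 - 6)/(9 - 6) = 0.019338

P(0.9) = 16×L_0(0.9) + 8×L_1(0.9) + 9×L_2(0.9) + (-4)×L_3(0.9) + 9×L_4(0.9)
P(0.9) = 9.619763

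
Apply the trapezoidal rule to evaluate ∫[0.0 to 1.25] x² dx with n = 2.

f(x) = x²
a = 0.0, b = 1.25, n = 2
h = (b - a)/n = 0.625000

Trapezoidal rule: (h/2)[f(x₀) + 2f(x₁) + 2f(x₂) + ... + f(xₙ)]

x_0 = 0.0000, f(x_0) = 0.000000, coefficient = 1
x_1 = 0.6250, f(x_1) = 0.390625, coefficient = 2
x_2 = 1.2500, f(x_2) = 1.562500, coefficient = 1

I ≈ (0.625000/2) × 2.343750 = 0.732422
Exact value: 0.651042
Error: 0.081380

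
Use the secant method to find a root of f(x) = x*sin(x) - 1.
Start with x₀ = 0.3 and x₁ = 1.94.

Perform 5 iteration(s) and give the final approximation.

f(x) = x*sin(x) - 1
x₀ = 0.3, x₁ = 1.94

Secant formula: x_{n+1} = x_n - f(x_n)(x_n - x_{n-1})/(f(x_n) - f(x_{n-1}))

Iteration 1:
  f(0.300000) = -0.911344
  f(1.940000) = 0.809273
  x_2 = 1.940000 - 0.809273×(1.940000 - 0.300000)/(0.809273 - (-0.911344))
       = 1.168644
Iteration 2:
  f(1.940000) = 0.809273
  f(1.168644) = 0.075411
  x_3 = 1.168644 - 0.075411×(1.168644 - 1.940000)/(0.075411 - 0.809273)
       = 1.089381
Iteration 3:
  f(1.168644) = 0.075411
  f(1.089381) = -0.034438
  x_4 = 1.089381 - (-0.034438)×(1.089381 - 1.168644)/(-0.034438 - 0.075411)
       = 1.114230
Iteration 4:
  f(1.089381) = -0.034438
  f(1.114230) = 0.000101
  x_5 = 1.114230 - 0.000101×(1.114230 - 1.089381)/(0.000101 - (-0.034438))
       = 1.114157
Iteration 5:
  f(1.114230) = 0.000101
  f(1.114157) = 0.000000
  x_6 = 1.114157 - 0.000000×(1.114157 - 1.114230)/(0.000000 - 0.000101)
       = 1.114157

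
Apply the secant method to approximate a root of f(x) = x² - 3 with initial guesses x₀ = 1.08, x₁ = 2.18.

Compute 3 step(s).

f(x) = x² - 3
x₀ = 1.08, x₁ = 2.18

Secant formula: x_{n+1} = x_n - f(x_n)(x_n - x_{n-1})/(f(x_n) - f(x_{n-1}))

Iteration 1:
  f(1.080000) = -1.833600
  f(2.180000) = 1.752400
  x_2 = 2.180000 - 1.752400×(2.180000 - 1.080000)/(1.752400 - (-1.833600))
       = 1.642454
Iteration 2:
  f(2.180000) = 1.752400
  f(1.642454) = -0.302345
  x_3 = 1.642454 - (-0.302345)×(1.642454 - 2.180000)/(-0.302345 - 1.752400)
       = 1.721551
Iteration 3:
  f(1.642454) = -0.302345
  f(1.721551) = -0.036262
  x_4 = 1.721551 - (-0.036262)×(1.721551 - 1.642454)/(-0.036262 - (-0.302345))
       = 1.732330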